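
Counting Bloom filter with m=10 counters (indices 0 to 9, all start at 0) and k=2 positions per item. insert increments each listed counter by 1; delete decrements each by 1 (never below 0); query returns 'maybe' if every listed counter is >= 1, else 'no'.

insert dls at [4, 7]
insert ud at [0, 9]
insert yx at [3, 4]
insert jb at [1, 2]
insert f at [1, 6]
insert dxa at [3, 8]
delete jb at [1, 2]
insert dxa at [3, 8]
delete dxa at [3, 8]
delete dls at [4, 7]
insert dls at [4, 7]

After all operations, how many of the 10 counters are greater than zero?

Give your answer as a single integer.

Answer: 8

Derivation:
Step 1: insert dls at [4, 7] -> counters=[0,0,0,0,1,0,0,1,0,0]
Step 2: insert ud at [0, 9] -> counters=[1,0,0,0,1,0,0,1,0,1]
Step 3: insert yx at [3, 4] -> counters=[1,0,0,1,2,0,0,1,0,1]
Step 4: insert jb at [1, 2] -> counters=[1,1,1,1,2,0,0,1,0,1]
Step 5: insert f at [1, 6] -> counters=[1,2,1,1,2,0,1,1,0,1]
Step 6: insert dxa at [3, 8] -> counters=[1,2,1,2,2,0,1,1,1,1]
Step 7: delete jb at [1, 2] -> counters=[1,1,0,2,2,0,1,1,1,1]
Step 8: insert dxa at [3, 8] -> counters=[1,1,0,3,2,0,1,1,2,1]
Step 9: delete dxa at [3, 8] -> counters=[1,1,0,2,2,0,1,1,1,1]
Step 10: delete dls at [4, 7] -> counters=[1,1,0,2,1,0,1,0,1,1]
Step 11: insert dls at [4, 7] -> counters=[1,1,0,2,2,0,1,1,1,1]
Final counters=[1,1,0,2,2,0,1,1,1,1] -> 8 nonzero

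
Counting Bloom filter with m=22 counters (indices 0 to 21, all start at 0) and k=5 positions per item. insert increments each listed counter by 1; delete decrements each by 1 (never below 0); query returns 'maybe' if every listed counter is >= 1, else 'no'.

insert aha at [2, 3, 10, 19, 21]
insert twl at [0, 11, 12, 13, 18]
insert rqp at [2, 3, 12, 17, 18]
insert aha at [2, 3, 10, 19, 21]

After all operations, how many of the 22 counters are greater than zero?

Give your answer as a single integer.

Answer: 11

Derivation:
Step 1: insert aha at [2, 3, 10, 19, 21] -> counters=[0,0,1,1,0,0,0,0,0,0,1,0,0,0,0,0,0,0,0,1,0,1]
Step 2: insert twl at [0, 11, 12, 13, 18] -> counters=[1,0,1,1,0,0,0,0,0,0,1,1,1,1,0,0,0,0,1,1,0,1]
Step 3: insert rqp at [2, 3, 12, 17, 18] -> counters=[1,0,2,2,0,0,0,0,0,0,1,1,2,1,0,0,0,1,2,1,0,1]
Step 4: insert aha at [2, 3, 10, 19, 21] -> counters=[1,0,3,3,0,0,0,0,0,0,2,1,2,1,0,0,0,1,2,2,0,2]
Final counters=[1,0,3,3,0,0,0,0,0,0,2,1,2,1,0,0,0,1,2,2,0,2] -> 11 nonzero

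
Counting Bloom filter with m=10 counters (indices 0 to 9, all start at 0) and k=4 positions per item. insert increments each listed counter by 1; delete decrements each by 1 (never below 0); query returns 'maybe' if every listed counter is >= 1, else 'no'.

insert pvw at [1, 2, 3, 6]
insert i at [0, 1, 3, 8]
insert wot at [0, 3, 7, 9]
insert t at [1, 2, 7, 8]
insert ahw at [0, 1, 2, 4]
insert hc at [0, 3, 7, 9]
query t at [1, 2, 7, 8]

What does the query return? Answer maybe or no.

Step 1: insert pvw at [1, 2, 3, 6] -> counters=[0,1,1,1,0,0,1,0,0,0]
Step 2: insert i at [0, 1, 3, 8] -> counters=[1,2,1,2,0,0,1,0,1,0]
Step 3: insert wot at [0, 3, 7, 9] -> counters=[2,2,1,3,0,0,1,1,1,1]
Step 4: insert t at [1, 2, 7, 8] -> counters=[2,3,2,3,0,0,1,2,2,1]
Step 5: insert ahw at [0, 1, 2, 4] -> counters=[3,4,3,3,1,0,1,2,2,1]
Step 6: insert hc at [0, 3, 7, 9] -> counters=[4,4,3,4,1,0,1,3,2,2]
Query t: check counters[1]=4 counters[2]=3 counters[7]=3 counters[8]=2 -> maybe

Answer: maybe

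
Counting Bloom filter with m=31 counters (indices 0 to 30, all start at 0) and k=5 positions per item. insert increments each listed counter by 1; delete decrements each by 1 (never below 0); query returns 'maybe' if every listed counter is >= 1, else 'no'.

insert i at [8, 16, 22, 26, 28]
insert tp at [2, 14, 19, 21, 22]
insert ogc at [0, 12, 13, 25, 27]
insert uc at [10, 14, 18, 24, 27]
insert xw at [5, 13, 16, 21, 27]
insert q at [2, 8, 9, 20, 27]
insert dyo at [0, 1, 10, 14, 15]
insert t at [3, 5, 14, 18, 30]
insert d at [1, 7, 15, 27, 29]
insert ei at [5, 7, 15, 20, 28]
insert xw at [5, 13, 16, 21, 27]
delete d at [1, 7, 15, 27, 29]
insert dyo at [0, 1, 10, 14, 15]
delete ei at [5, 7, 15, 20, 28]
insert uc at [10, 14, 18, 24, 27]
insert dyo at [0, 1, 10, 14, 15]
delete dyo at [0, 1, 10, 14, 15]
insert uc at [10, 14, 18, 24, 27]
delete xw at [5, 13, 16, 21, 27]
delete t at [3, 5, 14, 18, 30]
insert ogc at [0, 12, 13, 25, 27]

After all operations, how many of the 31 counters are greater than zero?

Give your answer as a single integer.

Step 1: insert i at [8, 16, 22, 26, 28] -> counters=[0,0,0,0,0,0,0,0,1,0,0,0,0,0,0,0,1,0,0,0,0,0,1,0,0,0,1,0,1,0,0]
Step 2: insert tp at [2, 14, 19, 21, 22] -> counters=[0,0,1,0,0,0,0,0,1,0,0,0,0,0,1,0,1,0,0,1,0,1,2,0,0,0,1,0,1,0,0]
Step 3: insert ogc at [0, 12, 13, 25, 27] -> counters=[1,0,1,0,0,0,0,0,1,0,0,0,1,1,1,0,1,0,0,1,0,1,2,0,0,1,1,1,1,0,0]
Step 4: insert uc at [10, 14, 18, 24, 27] -> counters=[1,0,1,0,0,0,0,0,1,0,1,0,1,1,2,0,1,0,1,1,0,1,2,0,1,1,1,2,1,0,0]
Step 5: insert xw at [5, 13, 16, 21, 27] -> counters=[1,0,1,0,0,1,0,0,1,0,1,0,1,2,2,0,2,0,1,1,0,2,2,0,1,1,1,3,1,0,0]
Step 6: insert q at [2, 8, 9, 20, 27] -> counters=[1,0,2,0,0,1,0,0,2,1,1,0,1,2,2,0,2,0,1,1,1,2,2,0,1,1,1,4,1,0,0]
Step 7: insert dyo at [0, 1, 10, 14, 15] -> counters=[2,1,2,0,0,1,0,0,2,1,2,0,1,2,3,1,2,0,1,1,1,2,2,0,1,1,1,4,1,0,0]
Step 8: insert t at [3, 5, 14, 18, 30] -> counters=[2,1,2,1,0,2,0,0,2,1,2,0,1,2,4,1,2,0,2,1,1,2,2,0,1,1,1,4,1,0,1]
Step 9: insert d at [1, 7, 15, 27, 29] -> counters=[2,2,2,1,0,2,0,1,2,1,2,0,1,2,4,2,2,0,2,1,1,2,2,0,1,1,1,5,1,1,1]
Step 10: insert ei at [5, 7, 15, 20, 28] -> counters=[2,2,2,1,0,3,0,2,2,1,2,0,1,2,4,3,2,0,2,1,2,2,2,0,1,1,1,5,2,1,1]
Step 11: insert xw at [5, 13, 16, 21, 27] -> counters=[2,2,2,1,0,4,0,2,2,1,2,0,1,3,4,3,3,0,2,1,2,3,2,0,1,1,1,6,2,1,1]
Step 12: delete d at [1, 7, 15, 27, 29] -> counters=[2,1,2,1,0,4,0,1,2,1,2,0,1,3,4,2,3,0,2,1,2,3,2,0,1,1,1,5,2,0,1]
Step 13: insert dyo at [0, 1, 10, 14, 15] -> counters=[3,2,2,1,0,4,0,1,2,1,3,0,1,3,5,3,3,0,2,1,2,3,2,0,1,1,1,5,2,0,1]
Step 14: delete ei at [5, 7, 15, 20, 28] -> counters=[3,2,2,1,0,3,0,0,2,1,3,0,1,3,5,2,3,0,2,1,1,3,2,0,1,1,1,5,1,0,1]
Step 15: insert uc at [10, 14, 18, 24, 27] -> counters=[3,2,2,1,0,3,0,0,2,1,4,0,1,3,6,2,3,0,3,1,1,3,2,0,2,1,1,6,1,0,1]
Step 16: insert dyo at [0, 1, 10, 14, 15] -> counters=[4,3,2,1,0,3,0,0,2,1,5,0,1,3,7,3,3,0,3,1,1,3,2,0,2,1,1,6,1,0,1]
Step 17: delete dyo at [0, 1, 10, 14, 15] -> counters=[3,2,2,1,0,3,0,0,2,1,4,0,1,3,6,2,3,0,3,1,1,3,2,0,2,1,1,6,1,0,1]
Step 18: insert uc at [10, 14, 18, 24, 27] -> counters=[3,2,2,1,0,3,0,0,2,1,5,0,1,3,7,2,3,0,4,1,1,3,2,0,3,1,1,7,1,0,1]
Step 19: delete xw at [5, 13, 16, 21, 27] -> counters=[3,2,2,1,0,2,0,0,2,1,5,0,1,2,7,2,2,0,4,1,1,2,2,0,3,1,1,6,1,0,1]
Step 20: delete t at [3, 5, 14, 18, 30] -> counters=[3,2,2,0,0,1,0,0,2,1,5,0,1,2,6,2,2,0,3,1,1,2,2,0,3,1,1,6,1,0,0]
Step 21: insert ogc at [0, 12, 13, 25, 27] -> counters=[4,2,2,0,0,1,0,0,2,1,5,0,2,3,6,2,2,0,3,1,1,2,2,0,3,2,1,7,1,0,0]
Final counters=[4,2,2,0,0,1,0,0,2,1,5,0,2,3,6,2,2,0,3,1,1,2,2,0,3,2,1,7,1,0,0] -> 22 nonzero

Answer: 22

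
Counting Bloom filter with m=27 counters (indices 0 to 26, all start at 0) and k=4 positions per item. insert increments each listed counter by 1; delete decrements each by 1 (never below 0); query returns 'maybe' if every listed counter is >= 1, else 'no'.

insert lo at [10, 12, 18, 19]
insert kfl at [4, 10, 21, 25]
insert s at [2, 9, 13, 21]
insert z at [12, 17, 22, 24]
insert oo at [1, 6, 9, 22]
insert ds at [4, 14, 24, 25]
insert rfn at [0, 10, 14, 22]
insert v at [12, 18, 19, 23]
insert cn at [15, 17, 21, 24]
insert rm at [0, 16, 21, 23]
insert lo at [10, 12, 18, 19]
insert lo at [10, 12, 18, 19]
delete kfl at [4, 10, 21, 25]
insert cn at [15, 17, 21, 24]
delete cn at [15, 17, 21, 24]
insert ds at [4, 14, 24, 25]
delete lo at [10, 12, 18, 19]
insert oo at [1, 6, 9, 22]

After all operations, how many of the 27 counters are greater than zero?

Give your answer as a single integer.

Answer: 20

Derivation:
Step 1: insert lo at [10, 12, 18, 19] -> counters=[0,0,0,0,0,0,0,0,0,0,1,0,1,0,0,0,0,0,1,1,0,0,0,0,0,0,0]
Step 2: insert kfl at [4, 10, 21, 25] -> counters=[0,0,0,0,1,0,0,0,0,0,2,0,1,0,0,0,0,0,1,1,0,1,0,0,0,1,0]
Step 3: insert s at [2, 9, 13, 21] -> counters=[0,0,1,0,1,0,0,0,0,1,2,0,1,1,0,0,0,0,1,1,0,2,0,0,0,1,0]
Step 4: insert z at [12, 17, 22, 24] -> counters=[0,0,1,0,1,0,0,0,0,1,2,0,2,1,0,0,0,1,1,1,0,2,1,0,1,1,0]
Step 5: insert oo at [1, 6, 9, 22] -> counters=[0,1,1,0,1,0,1,0,0,2,2,0,2,1,0,0,0,1,1,1,0,2,2,0,1,1,0]
Step 6: insert ds at [4, 14, 24, 25] -> counters=[0,1,1,0,2,0,1,0,0,2,2,0,2,1,1,0,0,1,1,1,0,2,2,0,2,2,0]
Step 7: insert rfn at [0, 10, 14, 22] -> counters=[1,1,1,0,2,0,1,0,0,2,3,0,2,1,2,0,0,1,1,1,0,2,3,0,2,2,0]
Step 8: insert v at [12, 18, 19, 23] -> counters=[1,1,1,0,2,0,1,0,0,2,3,0,3,1,2,0,0,1,2,2,0,2,3,1,2,2,0]
Step 9: insert cn at [15, 17, 21, 24] -> counters=[1,1,1,0,2,0,1,0,0,2,3,0,3,1,2,1,0,2,2,2,0,3,3,1,3,2,0]
Step 10: insert rm at [0, 16, 21, 23] -> counters=[2,1,1,0,2,0,1,0,0,2,3,0,3,1,2,1,1,2,2,2,0,4,3,2,3,2,0]
Step 11: insert lo at [10, 12, 18, 19] -> counters=[2,1,1,0,2,0,1,0,0,2,4,0,4,1,2,1,1,2,3,3,0,4,3,2,3,2,0]
Step 12: insert lo at [10, 12, 18, 19] -> counters=[2,1,1,0,2,0,1,0,0,2,5,0,5,1,2,1,1,2,4,4,0,4,3,2,3,2,0]
Step 13: delete kfl at [4, 10, 21, 25] -> counters=[2,1,1,0,1,0,1,0,0,2,4,0,5,1,2,1,1,2,4,4,0,3,3,2,3,1,0]
Step 14: insert cn at [15, 17, 21, 24] -> counters=[2,1,1,0,1,0,1,0,0,2,4,0,5,1,2,2,1,3,4,4,0,4,3,2,4,1,0]
Step 15: delete cn at [15, 17, 21, 24] -> counters=[2,1,1,0,1,0,1,0,0,2,4,0,5,1,2,1,1,2,4,4,0,3,3,2,3,1,0]
Step 16: insert ds at [4, 14, 24, 25] -> counters=[2,1,1,0,2,0,1,0,0,2,4,0,5,1,3,1,1,2,4,4,0,3,3,2,4,2,0]
Step 17: delete lo at [10, 12, 18, 19] -> counters=[2,1,1,0,2,0,1,0,0,2,3,0,4,1,3,1,1,2,3,3,0,3,3,2,4,2,0]
Step 18: insert oo at [1, 6, 9, 22] -> counters=[2,2,1,0,2,0,2,0,0,3,3,0,4,1,3,1,1,2,3,3,0,3,4,2,4,2,0]
Final counters=[2,2,1,0,2,0,2,0,0,3,3,0,4,1,3,1,1,2,3,3,0,3,4,2,4,2,0] -> 20 nonzero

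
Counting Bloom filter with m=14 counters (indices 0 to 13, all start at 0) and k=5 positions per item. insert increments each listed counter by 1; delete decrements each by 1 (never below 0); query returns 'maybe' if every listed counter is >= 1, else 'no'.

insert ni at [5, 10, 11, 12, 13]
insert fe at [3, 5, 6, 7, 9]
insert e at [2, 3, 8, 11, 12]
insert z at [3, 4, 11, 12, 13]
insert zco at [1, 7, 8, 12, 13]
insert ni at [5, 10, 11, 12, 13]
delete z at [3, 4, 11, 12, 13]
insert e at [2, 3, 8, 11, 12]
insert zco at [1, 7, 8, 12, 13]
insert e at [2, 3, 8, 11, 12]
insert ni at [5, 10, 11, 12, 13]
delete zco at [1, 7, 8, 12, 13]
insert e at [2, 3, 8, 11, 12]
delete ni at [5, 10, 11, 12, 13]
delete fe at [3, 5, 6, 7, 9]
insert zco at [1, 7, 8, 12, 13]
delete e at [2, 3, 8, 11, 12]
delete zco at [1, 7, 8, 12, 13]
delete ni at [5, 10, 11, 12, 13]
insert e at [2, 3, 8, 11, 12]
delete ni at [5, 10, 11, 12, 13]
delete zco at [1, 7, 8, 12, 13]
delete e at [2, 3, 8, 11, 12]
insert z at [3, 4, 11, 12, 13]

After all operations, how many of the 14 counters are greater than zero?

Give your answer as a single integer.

Step 1: insert ni at [5, 10, 11, 12, 13] -> counters=[0,0,0,0,0,1,0,0,0,0,1,1,1,1]
Step 2: insert fe at [3, 5, 6, 7, 9] -> counters=[0,0,0,1,0,2,1,1,0,1,1,1,1,1]
Step 3: insert e at [2, 3, 8, 11, 12] -> counters=[0,0,1,2,0,2,1,1,1,1,1,2,2,1]
Step 4: insert z at [3, 4, 11, 12, 13] -> counters=[0,0,1,3,1,2,1,1,1,1,1,3,3,2]
Step 5: insert zco at [1, 7, 8, 12, 13] -> counters=[0,1,1,3,1,2,1,2,2,1,1,3,4,3]
Step 6: insert ni at [5, 10, 11, 12, 13] -> counters=[0,1,1,3,1,3,1,2,2,1,2,4,5,4]
Step 7: delete z at [3, 4, 11, 12, 13] -> counters=[0,1,1,2,0,3,1,2,2,1,2,3,4,3]
Step 8: insert e at [2, 3, 8, 11, 12] -> counters=[0,1,2,3,0,3,1,2,3,1,2,4,5,3]
Step 9: insert zco at [1, 7, 8, 12, 13] -> counters=[0,2,2,3,0,3,1,3,4,1,2,4,6,4]
Step 10: insert e at [2, 3, 8, 11, 12] -> counters=[0,2,3,4,0,3,1,3,5,1,2,5,7,4]
Step 11: insert ni at [5, 10, 11, 12, 13] -> counters=[0,2,3,4,0,4,1,3,5,1,3,6,8,5]
Step 12: delete zco at [1, 7, 8, 12, 13] -> counters=[0,1,3,4,0,4,1,2,4,1,3,6,7,4]
Step 13: insert e at [2, 3, 8, 11, 12] -> counters=[0,1,4,5,0,4,1,2,5,1,3,7,8,4]
Step 14: delete ni at [5, 10, 11, 12, 13] -> counters=[0,1,4,5,0,3,1,2,5,1,2,6,7,3]
Step 15: delete fe at [3, 5, 6, 7, 9] -> counters=[0,1,4,4,0,2,0,1,5,0,2,6,7,3]
Step 16: insert zco at [1, 7, 8, 12, 13] -> counters=[0,2,4,4,0,2,0,2,6,0,2,6,8,4]
Step 17: delete e at [2, 3, 8, 11, 12] -> counters=[0,2,3,3,0,2,0,2,5,0,2,5,7,4]
Step 18: delete zco at [1, 7, 8, 12, 13] -> counters=[0,1,3,3,0,2,0,1,4,0,2,5,6,3]
Step 19: delete ni at [5, 10, 11, 12, 13] -> counters=[0,1,3,3,0,1,0,1,4,0,1,4,5,2]
Step 20: insert e at [2, 3, 8, 11, 12] -> counters=[0,1,4,4,0,1,0,1,5,0,1,5,6,2]
Step 21: delete ni at [5, 10, 11, 12, 13] -> counters=[0,1,4,4,0,0,0,1,5,0,0,4,5,1]
Step 22: delete zco at [1, 7, 8, 12, 13] -> counters=[0,0,4,4,0,0,0,0,4,0,0,4,4,0]
Step 23: delete e at [2, 3, 8, 11, 12] -> counters=[0,0,3,3,0,0,0,0,3,0,0,3,3,0]
Step 24: insert z at [3, 4, 11, 12, 13] -> counters=[0,0,3,4,1,0,0,0,3,0,0,4,4,1]
Final counters=[0,0,3,4,1,0,0,0,3,0,0,4,4,1] -> 7 nonzero

Answer: 7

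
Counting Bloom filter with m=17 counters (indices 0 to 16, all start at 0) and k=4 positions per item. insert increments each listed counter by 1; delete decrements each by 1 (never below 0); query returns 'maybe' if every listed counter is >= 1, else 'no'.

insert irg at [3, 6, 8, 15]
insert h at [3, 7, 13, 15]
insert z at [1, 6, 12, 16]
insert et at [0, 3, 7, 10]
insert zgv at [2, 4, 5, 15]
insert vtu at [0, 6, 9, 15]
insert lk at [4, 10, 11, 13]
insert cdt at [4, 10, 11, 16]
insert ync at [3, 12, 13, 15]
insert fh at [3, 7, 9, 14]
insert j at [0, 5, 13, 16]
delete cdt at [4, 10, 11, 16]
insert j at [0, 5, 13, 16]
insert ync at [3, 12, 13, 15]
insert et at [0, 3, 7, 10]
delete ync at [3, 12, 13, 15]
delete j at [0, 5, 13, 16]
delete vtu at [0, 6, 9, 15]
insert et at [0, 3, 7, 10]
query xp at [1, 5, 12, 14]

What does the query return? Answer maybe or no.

Step 1: insert irg at [3, 6, 8, 15] -> counters=[0,0,0,1,0,0,1,0,1,0,0,0,0,0,0,1,0]
Step 2: insert h at [3, 7, 13, 15] -> counters=[0,0,0,2,0,0,1,1,1,0,0,0,0,1,0,2,0]
Step 3: insert z at [1, 6, 12, 16] -> counters=[0,1,0,2,0,0,2,1,1,0,0,0,1,1,0,2,1]
Step 4: insert et at [0, 3, 7, 10] -> counters=[1,1,0,3,0,0,2,2,1,0,1,0,1,1,0,2,1]
Step 5: insert zgv at [2, 4, 5, 15] -> counters=[1,1,1,3,1,1,2,2,1,0,1,0,1,1,0,3,1]
Step 6: insert vtu at [0, 6, 9, 15] -> counters=[2,1,1,3,1,1,3,2,1,1,1,0,1,1,0,4,1]
Step 7: insert lk at [4, 10, 11, 13] -> counters=[2,1,1,3,2,1,3,2,1,1,2,1,1,2,0,4,1]
Step 8: insert cdt at [4, 10, 11, 16] -> counters=[2,1,1,3,3,1,3,2,1,1,3,2,1,2,0,4,2]
Step 9: insert ync at [3, 12, 13, 15] -> counters=[2,1,1,4,3,1,3,2,1,1,3,2,2,3,0,5,2]
Step 10: insert fh at [3, 7, 9, 14] -> counters=[2,1,1,5,3,1,3,3,1,2,3,2,2,3,1,5,2]
Step 11: insert j at [0, 5, 13, 16] -> counters=[3,1,1,5,3,2,3,3,1,2,3,2,2,4,1,5,3]
Step 12: delete cdt at [4, 10, 11, 16] -> counters=[3,1,1,5,2,2,3,3,1,2,2,1,2,4,1,5,2]
Step 13: insert j at [0, 5, 13, 16] -> counters=[4,1,1,5,2,3,3,3,1,2,2,1,2,5,1,5,3]
Step 14: insert ync at [3, 12, 13, 15] -> counters=[4,1,1,6,2,3,3,3,1,2,2,1,3,6,1,6,3]
Step 15: insert et at [0, 3, 7, 10] -> counters=[5,1,1,7,2,3,3,4,1,2,3,1,3,6,1,6,3]
Step 16: delete ync at [3, 12, 13, 15] -> counters=[5,1,1,6,2,3,3,4,1,2,3,1,2,5,1,5,3]
Step 17: delete j at [0, 5, 13, 16] -> counters=[4,1,1,6,2,2,3,4,1,2,3,1,2,4,1,5,2]
Step 18: delete vtu at [0, 6, 9, 15] -> counters=[3,1,1,6,2,2,2,4,1,1,3,1,2,4,1,4,2]
Step 19: insert et at [0, 3, 7, 10] -> counters=[4,1,1,7,2,2,2,5,1,1,4,1,2,4,1,4,2]
Query xp: check counters[1]=1 counters[5]=2 counters[12]=2 counters[14]=1 -> maybe

Answer: maybe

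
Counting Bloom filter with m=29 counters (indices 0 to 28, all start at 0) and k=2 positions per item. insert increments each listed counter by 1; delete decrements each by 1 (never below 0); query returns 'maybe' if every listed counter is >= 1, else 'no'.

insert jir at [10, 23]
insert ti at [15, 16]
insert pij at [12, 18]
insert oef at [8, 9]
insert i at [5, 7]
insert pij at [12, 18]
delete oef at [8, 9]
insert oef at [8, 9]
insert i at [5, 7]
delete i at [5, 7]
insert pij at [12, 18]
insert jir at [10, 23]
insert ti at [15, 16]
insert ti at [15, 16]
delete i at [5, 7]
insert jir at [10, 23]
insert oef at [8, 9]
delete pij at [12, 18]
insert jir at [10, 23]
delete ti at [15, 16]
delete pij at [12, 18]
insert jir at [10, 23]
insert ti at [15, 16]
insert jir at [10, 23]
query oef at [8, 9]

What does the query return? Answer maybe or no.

Answer: maybe

Derivation:
Step 1: insert jir at [10, 23] -> counters=[0,0,0,0,0,0,0,0,0,0,1,0,0,0,0,0,0,0,0,0,0,0,0,1,0,0,0,0,0]
Step 2: insert ti at [15, 16] -> counters=[0,0,0,0,0,0,0,0,0,0,1,0,0,0,0,1,1,0,0,0,0,0,0,1,0,0,0,0,0]
Step 3: insert pij at [12, 18] -> counters=[0,0,0,0,0,0,0,0,0,0,1,0,1,0,0,1,1,0,1,0,0,0,0,1,0,0,0,0,0]
Step 4: insert oef at [8, 9] -> counters=[0,0,0,0,0,0,0,0,1,1,1,0,1,0,0,1,1,0,1,0,0,0,0,1,0,0,0,0,0]
Step 5: insert i at [5, 7] -> counters=[0,0,0,0,0,1,0,1,1,1,1,0,1,0,0,1,1,0,1,0,0,0,0,1,0,0,0,0,0]
Step 6: insert pij at [12, 18] -> counters=[0,0,0,0,0,1,0,1,1,1,1,0,2,0,0,1,1,0,2,0,0,0,0,1,0,0,0,0,0]
Step 7: delete oef at [8, 9] -> counters=[0,0,0,0,0,1,0,1,0,0,1,0,2,0,0,1,1,0,2,0,0,0,0,1,0,0,0,0,0]
Step 8: insert oef at [8, 9] -> counters=[0,0,0,0,0,1,0,1,1,1,1,0,2,0,0,1,1,0,2,0,0,0,0,1,0,0,0,0,0]
Step 9: insert i at [5, 7] -> counters=[0,0,0,0,0,2,0,2,1,1,1,0,2,0,0,1,1,0,2,0,0,0,0,1,0,0,0,0,0]
Step 10: delete i at [5, 7] -> counters=[0,0,0,0,0,1,0,1,1,1,1,0,2,0,0,1,1,0,2,0,0,0,0,1,0,0,0,0,0]
Step 11: insert pij at [12, 18] -> counters=[0,0,0,0,0,1,0,1,1,1,1,0,3,0,0,1,1,0,3,0,0,0,0,1,0,0,0,0,0]
Step 12: insert jir at [10, 23] -> counters=[0,0,0,0,0,1,0,1,1,1,2,0,3,0,0,1,1,0,3,0,0,0,0,2,0,0,0,0,0]
Step 13: insert ti at [15, 16] -> counters=[0,0,0,0,0,1,0,1,1,1,2,0,3,0,0,2,2,0,3,0,0,0,0,2,0,0,0,0,0]
Step 14: insert ti at [15, 16] -> counters=[0,0,0,0,0,1,0,1,1,1,2,0,3,0,0,3,3,0,3,0,0,0,0,2,0,0,0,0,0]
Step 15: delete i at [5, 7] -> counters=[0,0,0,0,0,0,0,0,1,1,2,0,3,0,0,3,3,0,3,0,0,0,0,2,0,0,0,0,0]
Step 16: insert jir at [10, 23] -> counters=[0,0,0,0,0,0,0,0,1,1,3,0,3,0,0,3,3,0,3,0,0,0,0,3,0,0,0,0,0]
Step 17: insert oef at [8, 9] -> counters=[0,0,0,0,0,0,0,0,2,2,3,0,3,0,0,3,3,0,3,0,0,0,0,3,0,0,0,0,0]
Step 18: delete pij at [12, 18] -> counters=[0,0,0,0,0,0,0,0,2,2,3,0,2,0,0,3,3,0,2,0,0,0,0,3,0,0,0,0,0]
Step 19: insert jir at [10, 23] -> counters=[0,0,0,0,0,0,0,0,2,2,4,0,2,0,0,3,3,0,2,0,0,0,0,4,0,0,0,0,0]
Step 20: delete ti at [15, 16] -> counters=[0,0,0,0,0,0,0,0,2,2,4,0,2,0,0,2,2,0,2,0,0,0,0,4,0,0,0,0,0]
Step 21: delete pij at [12, 18] -> counters=[0,0,0,0,0,0,0,0,2,2,4,0,1,0,0,2,2,0,1,0,0,0,0,4,0,0,0,0,0]
Step 22: insert jir at [10, 23] -> counters=[0,0,0,0,0,0,0,0,2,2,5,0,1,0,0,2,2,0,1,0,0,0,0,5,0,0,0,0,0]
Step 23: insert ti at [15, 16] -> counters=[0,0,0,0,0,0,0,0,2,2,5,0,1,0,0,3,3,0,1,0,0,0,0,5,0,0,0,0,0]
Step 24: insert jir at [10, 23] -> counters=[0,0,0,0,0,0,0,0,2,2,6,0,1,0,0,3,3,0,1,0,0,0,0,6,0,0,0,0,0]
Query oef: check counters[8]=2 counters[9]=2 -> maybe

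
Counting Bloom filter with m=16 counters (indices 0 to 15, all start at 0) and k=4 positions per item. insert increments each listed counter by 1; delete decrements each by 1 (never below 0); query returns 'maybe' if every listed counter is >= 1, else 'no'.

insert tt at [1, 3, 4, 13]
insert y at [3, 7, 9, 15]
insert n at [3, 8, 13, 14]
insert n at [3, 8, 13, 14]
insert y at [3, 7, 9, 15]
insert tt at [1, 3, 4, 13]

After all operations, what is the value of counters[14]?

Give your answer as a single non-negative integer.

Step 1: insert tt at [1, 3, 4, 13] -> counters=[0,1,0,1,1,0,0,0,0,0,0,0,0,1,0,0]
Step 2: insert y at [3, 7, 9, 15] -> counters=[0,1,0,2,1,0,0,1,0,1,0,0,0,1,0,1]
Step 3: insert n at [3, 8, 13, 14] -> counters=[0,1,0,3,1,0,0,1,1,1,0,0,0,2,1,1]
Step 4: insert n at [3, 8, 13, 14] -> counters=[0,1,0,4,1,0,0,1,2,1,0,0,0,3,2,1]
Step 5: insert y at [3, 7, 9, 15] -> counters=[0,1,0,5,1,0,0,2,2,2,0,0,0,3,2,2]
Step 6: insert tt at [1, 3, 4, 13] -> counters=[0,2,0,6,2,0,0,2,2,2,0,0,0,4,2,2]
Final counters=[0,2,0,6,2,0,0,2,2,2,0,0,0,4,2,2] -> counters[14]=2

Answer: 2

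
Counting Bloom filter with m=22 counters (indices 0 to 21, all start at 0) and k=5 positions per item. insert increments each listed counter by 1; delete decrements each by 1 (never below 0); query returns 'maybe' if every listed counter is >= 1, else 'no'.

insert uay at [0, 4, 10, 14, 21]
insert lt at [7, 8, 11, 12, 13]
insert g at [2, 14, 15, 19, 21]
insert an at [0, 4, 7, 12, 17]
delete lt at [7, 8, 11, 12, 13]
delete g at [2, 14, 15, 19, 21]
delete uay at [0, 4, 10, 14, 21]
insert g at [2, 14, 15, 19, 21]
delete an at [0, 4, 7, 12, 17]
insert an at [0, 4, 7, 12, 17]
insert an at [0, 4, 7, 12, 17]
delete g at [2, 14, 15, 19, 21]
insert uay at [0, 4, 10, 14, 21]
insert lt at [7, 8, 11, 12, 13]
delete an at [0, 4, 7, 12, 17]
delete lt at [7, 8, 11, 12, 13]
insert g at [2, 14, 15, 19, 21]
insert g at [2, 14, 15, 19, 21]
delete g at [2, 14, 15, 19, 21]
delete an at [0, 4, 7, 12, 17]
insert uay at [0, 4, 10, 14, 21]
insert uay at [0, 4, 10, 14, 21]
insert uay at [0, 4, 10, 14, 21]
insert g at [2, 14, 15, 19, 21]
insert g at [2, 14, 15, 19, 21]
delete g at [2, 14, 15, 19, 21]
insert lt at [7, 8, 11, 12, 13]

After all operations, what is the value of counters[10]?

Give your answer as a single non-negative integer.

Step 1: insert uay at [0, 4, 10, 14, 21] -> counters=[1,0,0,0,1,0,0,0,0,0,1,0,0,0,1,0,0,0,0,0,0,1]
Step 2: insert lt at [7, 8, 11, 12, 13] -> counters=[1,0,0,0,1,0,0,1,1,0,1,1,1,1,1,0,0,0,0,0,0,1]
Step 3: insert g at [2, 14, 15, 19, 21] -> counters=[1,0,1,0,1,0,0,1,1,0,1,1,1,1,2,1,0,0,0,1,0,2]
Step 4: insert an at [0, 4, 7, 12, 17] -> counters=[2,0,1,0,2,0,0,2,1,0,1,1,2,1,2,1,0,1,0,1,0,2]
Step 5: delete lt at [7, 8, 11, 12, 13] -> counters=[2,0,1,0,2,0,0,1,0,0,1,0,1,0,2,1,0,1,0,1,0,2]
Step 6: delete g at [2, 14, 15, 19, 21] -> counters=[2,0,0,0,2,0,0,1,0,0,1,0,1,0,1,0,0,1,0,0,0,1]
Step 7: delete uay at [0, 4, 10, 14, 21] -> counters=[1,0,0,0,1,0,0,1,0,0,0,0,1,0,0,0,0,1,0,0,0,0]
Step 8: insert g at [2, 14, 15, 19, 21] -> counters=[1,0,1,0,1,0,0,1,0,0,0,0,1,0,1,1,0,1,0,1,0,1]
Step 9: delete an at [0, 4, 7, 12, 17] -> counters=[0,0,1,0,0,0,0,0,0,0,0,0,0,0,1,1,0,0,0,1,0,1]
Step 10: insert an at [0, 4, 7, 12, 17] -> counters=[1,0,1,0,1,0,0,1,0,0,0,0,1,0,1,1,0,1,0,1,0,1]
Step 11: insert an at [0, 4, 7, 12, 17] -> counters=[2,0,1,0,2,0,0,2,0,0,0,0,2,0,1,1,0,2,0,1,0,1]
Step 12: delete g at [2, 14, 15, 19, 21] -> counters=[2,0,0,0,2,0,0,2,0,0,0,0,2,0,0,0,0,2,0,0,0,0]
Step 13: insert uay at [0, 4, 10, 14, 21] -> counters=[3,0,0,0,3,0,0,2,0,0,1,0,2,0,1,0,0,2,0,0,0,1]
Step 14: insert lt at [7, 8, 11, 12, 13] -> counters=[3,0,0,0,3,0,0,3,1,0,1,1,3,1,1,0,0,2,0,0,0,1]
Step 15: delete an at [0, 4, 7, 12, 17] -> counters=[2,0,0,0,2,0,0,2,1,0,1,1,2,1,1,0,0,1,0,0,0,1]
Step 16: delete lt at [7, 8, 11, 12, 13] -> counters=[2,0,0,0,2,0,0,1,0,0,1,0,1,0,1,0,0,1,0,0,0,1]
Step 17: insert g at [2, 14, 15, 19, 21] -> counters=[2,0,1,0,2,0,0,1,0,0,1,0,1,0,2,1,0,1,0,1,0,2]
Step 18: insert g at [2, 14, 15, 19, 21] -> counters=[2,0,2,0,2,0,0,1,0,0,1,0,1,0,3,2,0,1,0,2,0,3]
Step 19: delete g at [2, 14, 15, 19, 21] -> counters=[2,0,1,0,2,0,0,1,0,0,1,0,1,0,2,1,0,1,0,1,0,2]
Step 20: delete an at [0, 4, 7, 12, 17] -> counters=[1,0,1,0,1,0,0,0,0,0,1,0,0,0,2,1,0,0,0,1,0,2]
Step 21: insert uay at [0, 4, 10, 14, 21] -> counters=[2,0,1,0,2,0,0,0,0,0,2,0,0,0,3,1,0,0,0,1,0,3]
Step 22: insert uay at [0, 4, 10, 14, 21] -> counters=[3,0,1,0,3,0,0,0,0,0,3,0,0,0,4,1,0,0,0,1,0,4]
Step 23: insert uay at [0, 4, 10, 14, 21] -> counters=[4,0,1,0,4,0,0,0,0,0,4,0,0,0,5,1,0,0,0,1,0,5]
Step 24: insert g at [2, 14, 15, 19, 21] -> counters=[4,0,2,0,4,0,0,0,0,0,4,0,0,0,6,2,0,0,0,2,0,6]
Step 25: insert g at [2, 14, 15, 19, 21] -> counters=[4,0,3,0,4,0,0,0,0,0,4,0,0,0,7,3,0,0,0,3,0,7]
Step 26: delete g at [2, 14, 15, 19, 21] -> counters=[4,0,2,0,4,0,0,0,0,0,4,0,0,0,6,2,0,0,0,2,0,6]
Step 27: insert lt at [7, 8, 11, 12, 13] -> counters=[4,0,2,0,4,0,0,1,1,0,4,1,1,1,6,2,0,0,0,2,0,6]
Final counters=[4,0,2,0,4,0,0,1,1,0,4,1,1,1,6,2,0,0,0,2,0,6] -> counters[10]=4

Answer: 4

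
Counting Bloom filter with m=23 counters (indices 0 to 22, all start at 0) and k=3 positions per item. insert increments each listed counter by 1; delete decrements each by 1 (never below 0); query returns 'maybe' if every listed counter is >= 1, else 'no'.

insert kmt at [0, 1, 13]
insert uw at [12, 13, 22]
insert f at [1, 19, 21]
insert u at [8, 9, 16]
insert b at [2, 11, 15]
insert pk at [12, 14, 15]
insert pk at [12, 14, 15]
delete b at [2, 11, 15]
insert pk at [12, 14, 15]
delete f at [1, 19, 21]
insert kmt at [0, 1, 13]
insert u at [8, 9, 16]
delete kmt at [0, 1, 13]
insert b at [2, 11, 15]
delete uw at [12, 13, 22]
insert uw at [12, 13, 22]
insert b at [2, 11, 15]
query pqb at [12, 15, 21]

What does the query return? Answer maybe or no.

Step 1: insert kmt at [0, 1, 13] -> counters=[1,1,0,0,0,0,0,0,0,0,0,0,0,1,0,0,0,0,0,0,0,0,0]
Step 2: insert uw at [12, 13, 22] -> counters=[1,1,0,0,0,0,0,0,0,0,0,0,1,2,0,0,0,0,0,0,0,0,1]
Step 3: insert f at [1, 19, 21] -> counters=[1,2,0,0,0,0,0,0,0,0,0,0,1,2,0,0,0,0,0,1,0,1,1]
Step 4: insert u at [8, 9, 16] -> counters=[1,2,0,0,0,0,0,0,1,1,0,0,1,2,0,0,1,0,0,1,0,1,1]
Step 5: insert b at [2, 11, 15] -> counters=[1,2,1,0,0,0,0,0,1,1,0,1,1,2,0,1,1,0,0,1,0,1,1]
Step 6: insert pk at [12, 14, 15] -> counters=[1,2,1,0,0,0,0,0,1,1,0,1,2,2,1,2,1,0,0,1,0,1,1]
Step 7: insert pk at [12, 14, 15] -> counters=[1,2,1,0,0,0,0,0,1,1,0,1,3,2,2,3,1,0,0,1,0,1,1]
Step 8: delete b at [2, 11, 15] -> counters=[1,2,0,0,0,0,0,0,1,1,0,0,3,2,2,2,1,0,0,1,0,1,1]
Step 9: insert pk at [12, 14, 15] -> counters=[1,2,0,0,0,0,0,0,1,1,0,0,4,2,3,3,1,0,0,1,0,1,1]
Step 10: delete f at [1, 19, 21] -> counters=[1,1,0,0,0,0,0,0,1,1,0,0,4,2,3,3,1,0,0,0,0,0,1]
Step 11: insert kmt at [0, 1, 13] -> counters=[2,2,0,0,0,0,0,0,1,1,0,0,4,3,3,3,1,0,0,0,0,0,1]
Step 12: insert u at [8, 9, 16] -> counters=[2,2,0,0,0,0,0,0,2,2,0,0,4,3,3,3,2,0,0,0,0,0,1]
Step 13: delete kmt at [0, 1, 13] -> counters=[1,1,0,0,0,0,0,0,2,2,0,0,4,2,3,3,2,0,0,0,0,0,1]
Step 14: insert b at [2, 11, 15] -> counters=[1,1,1,0,0,0,0,0,2,2,0,1,4,2,3,4,2,0,0,0,0,0,1]
Step 15: delete uw at [12, 13, 22] -> counters=[1,1,1,0,0,0,0,0,2,2,0,1,3,1,3,4,2,0,0,0,0,0,0]
Step 16: insert uw at [12, 13, 22] -> counters=[1,1,1,0,0,0,0,0,2,2,0,1,4,2,3,4,2,0,0,0,0,0,1]
Step 17: insert b at [2, 11, 15] -> counters=[1,1,2,0,0,0,0,0,2,2,0,2,4,2,3,5,2,0,0,0,0,0,1]
Query pqb: check counters[12]=4 counters[15]=5 counters[21]=0 -> no

Answer: no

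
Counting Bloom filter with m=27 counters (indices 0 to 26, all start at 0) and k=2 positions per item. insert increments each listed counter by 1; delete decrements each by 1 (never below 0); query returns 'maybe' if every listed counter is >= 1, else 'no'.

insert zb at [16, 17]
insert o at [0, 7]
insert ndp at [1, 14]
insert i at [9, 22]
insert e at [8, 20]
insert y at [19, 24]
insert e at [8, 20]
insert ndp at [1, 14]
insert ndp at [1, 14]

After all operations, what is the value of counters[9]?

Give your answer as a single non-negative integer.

Answer: 1

Derivation:
Step 1: insert zb at [16, 17] -> counters=[0,0,0,0,0,0,0,0,0,0,0,0,0,0,0,0,1,1,0,0,0,0,0,0,0,0,0]
Step 2: insert o at [0, 7] -> counters=[1,0,0,0,0,0,0,1,0,0,0,0,0,0,0,0,1,1,0,0,0,0,0,0,0,0,0]
Step 3: insert ndp at [1, 14] -> counters=[1,1,0,0,0,0,0,1,0,0,0,0,0,0,1,0,1,1,0,0,0,0,0,0,0,0,0]
Step 4: insert i at [9, 22] -> counters=[1,1,0,0,0,0,0,1,0,1,0,0,0,0,1,0,1,1,0,0,0,0,1,0,0,0,0]
Step 5: insert e at [8, 20] -> counters=[1,1,0,0,0,0,0,1,1,1,0,0,0,0,1,0,1,1,0,0,1,0,1,0,0,0,0]
Step 6: insert y at [19, 24] -> counters=[1,1,0,0,0,0,0,1,1,1,0,0,0,0,1,0,1,1,0,1,1,0,1,0,1,0,0]
Step 7: insert e at [8, 20] -> counters=[1,1,0,0,0,0,0,1,2,1,0,0,0,0,1,0,1,1,0,1,2,0,1,0,1,0,0]
Step 8: insert ndp at [1, 14] -> counters=[1,2,0,0,0,0,0,1,2,1,0,0,0,0,2,0,1,1,0,1,2,0,1,0,1,0,0]
Step 9: insert ndp at [1, 14] -> counters=[1,3,0,0,0,0,0,1,2,1,0,0,0,0,3,0,1,1,0,1,2,0,1,0,1,0,0]
Final counters=[1,3,0,0,0,0,0,1,2,1,0,0,0,0,3,0,1,1,0,1,2,0,1,0,1,0,0] -> counters[9]=1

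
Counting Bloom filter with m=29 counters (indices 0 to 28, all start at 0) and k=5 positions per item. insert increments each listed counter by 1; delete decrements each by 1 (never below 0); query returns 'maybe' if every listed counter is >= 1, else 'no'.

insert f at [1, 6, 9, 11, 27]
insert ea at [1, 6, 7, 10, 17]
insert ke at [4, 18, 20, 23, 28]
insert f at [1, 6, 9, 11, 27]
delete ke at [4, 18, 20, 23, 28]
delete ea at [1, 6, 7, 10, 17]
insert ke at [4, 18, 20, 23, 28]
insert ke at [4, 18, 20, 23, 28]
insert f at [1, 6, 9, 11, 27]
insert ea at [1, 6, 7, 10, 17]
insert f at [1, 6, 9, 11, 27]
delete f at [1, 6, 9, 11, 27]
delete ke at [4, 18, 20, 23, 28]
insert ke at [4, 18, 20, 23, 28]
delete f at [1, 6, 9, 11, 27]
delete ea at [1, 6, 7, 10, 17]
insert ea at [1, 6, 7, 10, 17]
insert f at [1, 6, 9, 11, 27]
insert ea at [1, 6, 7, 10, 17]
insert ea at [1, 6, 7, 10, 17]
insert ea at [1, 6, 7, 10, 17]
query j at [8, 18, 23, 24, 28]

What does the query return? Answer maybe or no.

Step 1: insert f at [1, 6, 9, 11, 27] -> counters=[0,1,0,0,0,0,1,0,0,1,0,1,0,0,0,0,0,0,0,0,0,0,0,0,0,0,0,1,0]
Step 2: insert ea at [1, 6, 7, 10, 17] -> counters=[0,2,0,0,0,0,2,1,0,1,1,1,0,0,0,0,0,1,0,0,0,0,0,0,0,0,0,1,0]
Step 3: insert ke at [4, 18, 20, 23, 28] -> counters=[0,2,0,0,1,0,2,1,0,1,1,1,0,0,0,0,0,1,1,0,1,0,0,1,0,0,0,1,1]
Step 4: insert f at [1, 6, 9, 11, 27] -> counters=[0,3,0,0,1,0,3,1,0,2,1,2,0,0,0,0,0,1,1,0,1,0,0,1,0,0,0,2,1]
Step 5: delete ke at [4, 18, 20, 23, 28] -> counters=[0,3,0,0,0,0,3,1,0,2,1,2,0,0,0,0,0,1,0,0,0,0,0,0,0,0,0,2,0]
Step 6: delete ea at [1, 6, 7, 10, 17] -> counters=[0,2,0,0,0,0,2,0,0,2,0,2,0,0,0,0,0,0,0,0,0,0,0,0,0,0,0,2,0]
Step 7: insert ke at [4, 18, 20, 23, 28] -> counters=[0,2,0,0,1,0,2,0,0,2,0,2,0,0,0,0,0,0,1,0,1,0,0,1,0,0,0,2,1]
Step 8: insert ke at [4, 18, 20, 23, 28] -> counters=[0,2,0,0,2,0,2,0,0,2,0,2,0,0,0,0,0,0,2,0,2,0,0,2,0,0,0,2,2]
Step 9: insert f at [1, 6, 9, 11, 27] -> counters=[0,3,0,0,2,0,3,0,0,3,0,3,0,0,0,0,0,0,2,0,2,0,0,2,0,0,0,3,2]
Step 10: insert ea at [1, 6, 7, 10, 17] -> counters=[0,4,0,0,2,0,4,1,0,3,1,3,0,0,0,0,0,1,2,0,2,0,0,2,0,0,0,3,2]
Step 11: insert f at [1, 6, 9, 11, 27] -> counters=[0,5,0,0,2,0,5,1,0,4,1,4,0,0,0,0,0,1,2,0,2,0,0,2,0,0,0,4,2]
Step 12: delete f at [1, 6, 9, 11, 27] -> counters=[0,4,0,0,2,0,4,1,0,3,1,3,0,0,0,0,0,1,2,0,2,0,0,2,0,0,0,3,2]
Step 13: delete ke at [4, 18, 20, 23, 28] -> counters=[0,4,0,0,1,0,4,1,0,3,1,3,0,0,0,0,0,1,1,0,1,0,0,1,0,0,0,3,1]
Step 14: insert ke at [4, 18, 20, 23, 28] -> counters=[0,4,0,0,2,0,4,1,0,3,1,3,0,0,0,0,0,1,2,0,2,0,0,2,0,0,0,3,2]
Step 15: delete f at [1, 6, 9, 11, 27] -> counters=[0,3,0,0,2,0,3,1,0,2,1,2,0,0,0,0,0,1,2,0,2,0,0,2,0,0,0,2,2]
Step 16: delete ea at [1, 6, 7, 10, 17] -> counters=[0,2,0,0,2,0,2,0,0,2,0,2,0,0,0,0,0,0,2,0,2,0,0,2,0,0,0,2,2]
Step 17: insert ea at [1, 6, 7, 10, 17] -> counters=[0,3,0,0,2,0,3,1,0,2,1,2,0,0,0,0,0,1,2,0,2,0,0,2,0,0,0,2,2]
Step 18: insert f at [1, 6, 9, 11, 27] -> counters=[0,4,0,0,2,0,4,1,0,3,1,3,0,0,0,0,0,1,2,0,2,0,0,2,0,0,0,3,2]
Step 19: insert ea at [1, 6, 7, 10, 17] -> counters=[0,5,0,0,2,0,5,2,0,3,2,3,0,0,0,0,0,2,2,0,2,0,0,2,0,0,0,3,2]
Step 20: insert ea at [1, 6, 7, 10, 17] -> counters=[0,6,0,0,2,0,6,3,0,3,3,3,0,0,0,0,0,3,2,0,2,0,0,2,0,0,0,3,2]
Step 21: insert ea at [1, 6, 7, 10, 17] -> counters=[0,7,0,0,2,0,7,4,0,3,4,3,0,0,0,0,0,4,2,0,2,0,0,2,0,0,0,3,2]
Query j: check counters[8]=0 counters[18]=2 counters[23]=2 counters[24]=0 counters[28]=2 -> no

Answer: no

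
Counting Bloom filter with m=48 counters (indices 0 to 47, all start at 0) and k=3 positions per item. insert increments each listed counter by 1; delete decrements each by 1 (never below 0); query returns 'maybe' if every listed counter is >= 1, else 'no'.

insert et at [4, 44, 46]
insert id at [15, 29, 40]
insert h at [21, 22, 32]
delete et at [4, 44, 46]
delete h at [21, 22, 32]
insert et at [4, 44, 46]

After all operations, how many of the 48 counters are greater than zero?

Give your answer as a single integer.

Step 1: insert et at [4, 44, 46] -> counters=[0,0,0,0,1,0,0,0,0,0,0,0,0,0,0,0,0,0,0,0,0,0,0,0,0,0,0,0,0,0,0,0,0,0,0,0,0,0,0,0,0,0,0,0,1,0,1,0]
Step 2: insert id at [15, 29, 40] -> counters=[0,0,0,0,1,0,0,0,0,0,0,0,0,0,0,1,0,0,0,0,0,0,0,0,0,0,0,0,0,1,0,0,0,0,0,0,0,0,0,0,1,0,0,0,1,0,1,0]
Step 3: insert h at [21, 22, 32] -> counters=[0,0,0,0,1,0,0,0,0,0,0,0,0,0,0,1,0,0,0,0,0,1,1,0,0,0,0,0,0,1,0,0,1,0,0,0,0,0,0,0,1,0,0,0,1,0,1,0]
Step 4: delete et at [4, 44, 46] -> counters=[0,0,0,0,0,0,0,0,0,0,0,0,0,0,0,1,0,0,0,0,0,1,1,0,0,0,0,0,0,1,0,0,1,0,0,0,0,0,0,0,1,0,0,0,0,0,0,0]
Step 5: delete h at [21, 22, 32] -> counters=[0,0,0,0,0,0,0,0,0,0,0,0,0,0,0,1,0,0,0,0,0,0,0,0,0,0,0,0,0,1,0,0,0,0,0,0,0,0,0,0,1,0,0,0,0,0,0,0]
Step 6: insert et at [4, 44, 46] -> counters=[0,0,0,0,1,0,0,0,0,0,0,0,0,0,0,1,0,0,0,0,0,0,0,0,0,0,0,0,0,1,0,0,0,0,0,0,0,0,0,0,1,0,0,0,1,0,1,0]
Final counters=[0,0,0,0,1,0,0,0,0,0,0,0,0,0,0,1,0,0,0,0,0,0,0,0,0,0,0,0,0,1,0,0,0,0,0,0,0,0,0,0,1,0,0,0,1,0,1,0] -> 6 nonzero

Answer: 6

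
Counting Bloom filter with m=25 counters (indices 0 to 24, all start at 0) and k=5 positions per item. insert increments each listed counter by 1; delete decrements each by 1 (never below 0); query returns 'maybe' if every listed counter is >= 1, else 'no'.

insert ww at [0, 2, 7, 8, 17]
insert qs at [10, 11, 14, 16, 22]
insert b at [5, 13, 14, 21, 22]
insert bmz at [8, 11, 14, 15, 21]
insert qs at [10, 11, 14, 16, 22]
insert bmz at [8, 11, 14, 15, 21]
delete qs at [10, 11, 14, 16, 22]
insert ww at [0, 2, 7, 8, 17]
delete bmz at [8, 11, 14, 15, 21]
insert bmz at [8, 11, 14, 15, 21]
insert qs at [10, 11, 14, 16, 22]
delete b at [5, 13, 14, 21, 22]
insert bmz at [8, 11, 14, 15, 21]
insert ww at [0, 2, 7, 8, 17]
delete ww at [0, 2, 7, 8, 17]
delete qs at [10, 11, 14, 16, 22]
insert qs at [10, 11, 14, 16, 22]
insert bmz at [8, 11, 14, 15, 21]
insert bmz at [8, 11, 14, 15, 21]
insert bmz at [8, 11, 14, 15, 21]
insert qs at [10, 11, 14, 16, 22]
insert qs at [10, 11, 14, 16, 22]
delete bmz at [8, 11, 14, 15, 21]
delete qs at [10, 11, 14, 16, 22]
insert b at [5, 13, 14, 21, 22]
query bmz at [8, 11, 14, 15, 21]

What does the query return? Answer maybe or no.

Answer: maybe

Derivation:
Step 1: insert ww at [0, 2, 7, 8, 17] -> counters=[1,0,1,0,0,0,0,1,1,0,0,0,0,0,0,0,0,1,0,0,0,0,0,0,0]
Step 2: insert qs at [10, 11, 14, 16, 22] -> counters=[1,0,1,0,0,0,0,1,1,0,1,1,0,0,1,0,1,1,0,0,0,0,1,0,0]
Step 3: insert b at [5, 13, 14, 21, 22] -> counters=[1,0,1,0,0,1,0,1,1,0,1,1,0,1,2,0,1,1,0,0,0,1,2,0,0]
Step 4: insert bmz at [8, 11, 14, 15, 21] -> counters=[1,0,1,0,0,1,0,1,2,0,1,2,0,1,3,1,1,1,0,0,0,2,2,0,0]
Step 5: insert qs at [10, 11, 14, 16, 22] -> counters=[1,0,1,0,0,1,0,1,2,0,2,3,0,1,4,1,2,1,0,0,0,2,3,0,0]
Step 6: insert bmz at [8, 11, 14, 15, 21] -> counters=[1,0,1,0,0,1,0,1,3,0,2,4,0,1,5,2,2,1,0,0,0,3,3,0,0]
Step 7: delete qs at [10, 11, 14, 16, 22] -> counters=[1,0,1,0,0,1,0,1,3,0,1,3,0,1,4,2,1,1,0,0,0,3,2,0,0]
Step 8: insert ww at [0, 2, 7, 8, 17] -> counters=[2,0,2,0,0,1,0,2,4,0,1,3,0,1,4,2,1,2,0,0,0,3,2,0,0]
Step 9: delete bmz at [8, 11, 14, 15, 21] -> counters=[2,0,2,0,0,1,0,2,3,0,1,2,0,1,3,1,1,2,0,0,0,2,2,0,0]
Step 10: insert bmz at [8, 11, 14, 15, 21] -> counters=[2,0,2,0,0,1,0,2,4,0,1,3,0,1,4,2,1,2,0,0,0,3,2,0,0]
Step 11: insert qs at [10, 11, 14, 16, 22] -> counters=[2,0,2,0,0,1,0,2,4,0,2,4,0,1,5,2,2,2,0,0,0,3,3,0,0]
Step 12: delete b at [5, 13, 14, 21, 22] -> counters=[2,0,2,0,0,0,0,2,4,0,2,4,0,0,4,2,2,2,0,0,0,2,2,0,0]
Step 13: insert bmz at [8, 11, 14, 15, 21] -> counters=[2,0,2,0,0,0,0,2,5,0,2,5,0,0,5,3,2,2,0,0,0,3,2,0,0]
Step 14: insert ww at [0, 2, 7, 8, 17] -> counters=[3,0,3,0,0,0,0,3,6,0,2,5,0,0,5,3,2,3,0,0,0,3,2,0,0]
Step 15: delete ww at [0, 2, 7, 8, 17] -> counters=[2,0,2,0,0,0,0,2,5,0,2,5,0,0,5,3,2,2,0,0,0,3,2,0,0]
Step 16: delete qs at [10, 11, 14, 16, 22] -> counters=[2,0,2,0,0,0,0,2,5,0,1,4,0,0,4,3,1,2,0,0,0,3,1,0,0]
Step 17: insert qs at [10, 11, 14, 16, 22] -> counters=[2,0,2,0,0,0,0,2,5,0,2,5,0,0,5,3,2,2,0,0,0,3,2,0,0]
Step 18: insert bmz at [8, 11, 14, 15, 21] -> counters=[2,0,2,0,0,0,0,2,6,0,2,6,0,0,6,4,2,2,0,0,0,4,2,0,0]
Step 19: insert bmz at [8, 11, 14, 15, 21] -> counters=[2,0,2,0,0,0,0,2,7,0,2,7,0,0,7,5,2,2,0,0,0,5,2,0,0]
Step 20: insert bmz at [8, 11, 14, 15, 21] -> counters=[2,0,2,0,0,0,0,2,8,0,2,8,0,0,8,6,2,2,0,0,0,6,2,0,0]
Step 21: insert qs at [10, 11, 14, 16, 22] -> counters=[2,0,2,0,0,0,0,2,8,0,3,9,0,0,9,6,3,2,0,0,0,6,3,0,0]
Step 22: insert qs at [10, 11, 14, 16, 22] -> counters=[2,0,2,0,0,0,0,2,8,0,4,10,0,0,10,6,4,2,0,0,0,6,4,0,0]
Step 23: delete bmz at [8, 11, 14, 15, 21] -> counters=[2,0,2,0,0,0,0,2,7,0,4,9,0,0,9,5,4,2,0,0,0,5,4,0,0]
Step 24: delete qs at [10, 11, 14, 16, 22] -> counters=[2,0,2,0,0,0,0,2,7,0,3,8,0,0,8,5,3,2,0,0,0,5,3,0,0]
Step 25: insert b at [5, 13, 14, 21, 22] -> counters=[2,0,2,0,0,1,0,2,7,0,3,8,0,1,9,5,3,2,0,0,0,6,4,0,0]
Query bmz: check counters[8]=7 counters[11]=8 counters[14]=9 counters[15]=5 counters[21]=6 -> maybe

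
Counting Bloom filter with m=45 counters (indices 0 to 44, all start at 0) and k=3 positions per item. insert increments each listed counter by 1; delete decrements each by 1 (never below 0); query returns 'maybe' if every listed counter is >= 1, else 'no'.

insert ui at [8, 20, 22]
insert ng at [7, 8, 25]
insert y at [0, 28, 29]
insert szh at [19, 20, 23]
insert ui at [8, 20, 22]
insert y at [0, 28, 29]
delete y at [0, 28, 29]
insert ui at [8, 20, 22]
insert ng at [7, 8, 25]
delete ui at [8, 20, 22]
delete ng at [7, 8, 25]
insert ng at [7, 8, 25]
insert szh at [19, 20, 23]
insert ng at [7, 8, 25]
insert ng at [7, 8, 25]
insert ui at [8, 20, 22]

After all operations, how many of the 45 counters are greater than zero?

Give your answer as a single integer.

Step 1: insert ui at [8, 20, 22] -> counters=[0,0,0,0,0,0,0,0,1,0,0,0,0,0,0,0,0,0,0,0,1,0,1,0,0,0,0,0,0,0,0,0,0,0,0,0,0,0,0,0,0,0,0,0,0]
Step 2: insert ng at [7, 8, 25] -> counters=[0,0,0,0,0,0,0,1,2,0,0,0,0,0,0,0,0,0,0,0,1,0,1,0,0,1,0,0,0,0,0,0,0,0,0,0,0,0,0,0,0,0,0,0,0]
Step 3: insert y at [0, 28, 29] -> counters=[1,0,0,0,0,0,0,1,2,0,0,0,0,0,0,0,0,0,0,0,1,0,1,0,0,1,0,0,1,1,0,0,0,0,0,0,0,0,0,0,0,0,0,0,0]
Step 4: insert szh at [19, 20, 23] -> counters=[1,0,0,0,0,0,0,1,2,0,0,0,0,0,0,0,0,0,0,1,2,0,1,1,0,1,0,0,1,1,0,0,0,0,0,0,0,0,0,0,0,0,0,0,0]
Step 5: insert ui at [8, 20, 22] -> counters=[1,0,0,0,0,0,0,1,3,0,0,0,0,0,0,0,0,0,0,1,3,0,2,1,0,1,0,0,1,1,0,0,0,0,0,0,0,0,0,0,0,0,0,0,0]
Step 6: insert y at [0, 28, 29] -> counters=[2,0,0,0,0,0,0,1,3,0,0,0,0,0,0,0,0,0,0,1,3,0,2,1,0,1,0,0,2,2,0,0,0,0,0,0,0,0,0,0,0,0,0,0,0]
Step 7: delete y at [0, 28, 29] -> counters=[1,0,0,0,0,0,0,1,3,0,0,0,0,0,0,0,0,0,0,1,3,0,2,1,0,1,0,0,1,1,0,0,0,0,0,0,0,0,0,0,0,0,0,0,0]
Step 8: insert ui at [8, 20, 22] -> counters=[1,0,0,0,0,0,0,1,4,0,0,0,0,0,0,0,0,0,0,1,4,0,3,1,0,1,0,0,1,1,0,0,0,0,0,0,0,0,0,0,0,0,0,0,0]
Step 9: insert ng at [7, 8, 25] -> counters=[1,0,0,0,0,0,0,2,5,0,0,0,0,0,0,0,0,0,0,1,4,0,3,1,0,2,0,0,1,1,0,0,0,0,0,0,0,0,0,0,0,0,0,0,0]
Step 10: delete ui at [8, 20, 22] -> counters=[1,0,0,0,0,0,0,2,4,0,0,0,0,0,0,0,0,0,0,1,3,0,2,1,0,2,0,0,1,1,0,0,0,0,0,0,0,0,0,0,0,0,0,0,0]
Step 11: delete ng at [7, 8, 25] -> counters=[1,0,0,0,0,0,0,1,3,0,0,0,0,0,0,0,0,0,0,1,3,0,2,1,0,1,0,0,1,1,0,0,0,0,0,0,0,0,0,0,0,0,0,0,0]
Step 12: insert ng at [7, 8, 25] -> counters=[1,0,0,0,0,0,0,2,4,0,0,0,0,0,0,0,0,0,0,1,3,0,2,1,0,2,0,0,1,1,0,0,0,0,0,0,0,0,0,0,0,0,0,0,0]
Step 13: insert szh at [19, 20, 23] -> counters=[1,0,0,0,0,0,0,2,4,0,0,0,0,0,0,0,0,0,0,2,4,0,2,2,0,2,0,0,1,1,0,0,0,0,0,0,0,0,0,0,0,0,0,0,0]
Step 14: insert ng at [7, 8, 25] -> counters=[1,0,0,0,0,0,0,3,5,0,0,0,0,0,0,0,0,0,0,2,4,0,2,2,0,3,0,0,1,1,0,0,0,0,0,0,0,0,0,0,0,0,0,0,0]
Step 15: insert ng at [7, 8, 25] -> counters=[1,0,0,0,0,0,0,4,6,0,0,0,0,0,0,0,0,0,0,2,4,0,2,2,0,4,0,0,1,1,0,0,0,0,0,0,0,0,0,0,0,0,0,0,0]
Step 16: insert ui at [8, 20, 22] -> counters=[1,0,0,0,0,0,0,4,7,0,0,0,0,0,0,0,0,0,0,2,5,0,3,2,0,4,0,0,1,1,0,0,0,0,0,0,0,0,0,0,0,0,0,0,0]
Final counters=[1,0,0,0,0,0,0,4,7,0,0,0,0,0,0,0,0,0,0,2,5,0,3,2,0,4,0,0,1,1,0,0,0,0,0,0,0,0,0,0,0,0,0,0,0] -> 10 nonzero

Answer: 10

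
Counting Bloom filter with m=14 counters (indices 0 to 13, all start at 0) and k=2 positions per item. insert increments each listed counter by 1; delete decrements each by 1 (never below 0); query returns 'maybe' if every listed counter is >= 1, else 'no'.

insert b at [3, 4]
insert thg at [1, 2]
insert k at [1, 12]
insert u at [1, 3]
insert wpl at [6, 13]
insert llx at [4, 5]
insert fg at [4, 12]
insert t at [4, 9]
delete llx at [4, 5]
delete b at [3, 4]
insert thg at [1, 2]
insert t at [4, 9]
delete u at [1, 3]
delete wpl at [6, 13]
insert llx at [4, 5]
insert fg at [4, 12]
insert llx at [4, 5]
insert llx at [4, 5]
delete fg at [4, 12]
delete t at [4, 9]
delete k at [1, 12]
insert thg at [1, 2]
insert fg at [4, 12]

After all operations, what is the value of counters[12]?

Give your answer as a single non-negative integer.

Answer: 2

Derivation:
Step 1: insert b at [3, 4] -> counters=[0,0,0,1,1,0,0,0,0,0,0,0,0,0]
Step 2: insert thg at [1, 2] -> counters=[0,1,1,1,1,0,0,0,0,0,0,0,0,0]
Step 3: insert k at [1, 12] -> counters=[0,2,1,1,1,0,0,0,0,0,0,0,1,0]
Step 4: insert u at [1, 3] -> counters=[0,3,1,2,1,0,0,0,0,0,0,0,1,0]
Step 5: insert wpl at [6, 13] -> counters=[0,3,1,2,1,0,1,0,0,0,0,0,1,1]
Step 6: insert llx at [4, 5] -> counters=[0,3,1,2,2,1,1,0,0,0,0,0,1,1]
Step 7: insert fg at [4, 12] -> counters=[0,3,1,2,3,1,1,0,0,0,0,0,2,1]
Step 8: insert t at [4, 9] -> counters=[0,3,1,2,4,1,1,0,0,1,0,0,2,1]
Step 9: delete llx at [4, 5] -> counters=[0,3,1,2,3,0,1,0,0,1,0,0,2,1]
Step 10: delete b at [3, 4] -> counters=[0,3,1,1,2,0,1,0,0,1,0,0,2,1]
Step 11: insert thg at [1, 2] -> counters=[0,4,2,1,2,0,1,0,0,1,0,0,2,1]
Step 12: insert t at [4, 9] -> counters=[0,4,2,1,3,0,1,0,0,2,0,0,2,1]
Step 13: delete u at [1, 3] -> counters=[0,3,2,0,3,0,1,0,0,2,0,0,2,1]
Step 14: delete wpl at [6, 13] -> counters=[0,3,2,0,3,0,0,0,0,2,0,0,2,0]
Step 15: insert llx at [4, 5] -> counters=[0,3,2,0,4,1,0,0,0,2,0,0,2,0]
Step 16: insert fg at [4, 12] -> counters=[0,3,2,0,5,1,0,0,0,2,0,0,3,0]
Step 17: insert llx at [4, 5] -> counters=[0,3,2,0,6,2,0,0,0,2,0,0,3,0]
Step 18: insert llx at [4, 5] -> counters=[0,3,2,0,7,3,0,0,0,2,0,0,3,0]
Step 19: delete fg at [4, 12] -> counters=[0,3,2,0,6,3,0,0,0,2,0,0,2,0]
Step 20: delete t at [4, 9] -> counters=[0,3,2,0,5,3,0,0,0,1,0,0,2,0]
Step 21: delete k at [1, 12] -> counters=[0,2,2,0,5,3,0,0,0,1,0,0,1,0]
Step 22: insert thg at [1, 2] -> counters=[0,3,3,0,5,3,0,0,0,1,0,0,1,0]
Step 23: insert fg at [4, 12] -> counters=[0,3,3,0,6,3,0,0,0,1,0,0,2,0]
Final counters=[0,3,3,0,6,3,0,0,0,1,0,0,2,0] -> counters[12]=2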